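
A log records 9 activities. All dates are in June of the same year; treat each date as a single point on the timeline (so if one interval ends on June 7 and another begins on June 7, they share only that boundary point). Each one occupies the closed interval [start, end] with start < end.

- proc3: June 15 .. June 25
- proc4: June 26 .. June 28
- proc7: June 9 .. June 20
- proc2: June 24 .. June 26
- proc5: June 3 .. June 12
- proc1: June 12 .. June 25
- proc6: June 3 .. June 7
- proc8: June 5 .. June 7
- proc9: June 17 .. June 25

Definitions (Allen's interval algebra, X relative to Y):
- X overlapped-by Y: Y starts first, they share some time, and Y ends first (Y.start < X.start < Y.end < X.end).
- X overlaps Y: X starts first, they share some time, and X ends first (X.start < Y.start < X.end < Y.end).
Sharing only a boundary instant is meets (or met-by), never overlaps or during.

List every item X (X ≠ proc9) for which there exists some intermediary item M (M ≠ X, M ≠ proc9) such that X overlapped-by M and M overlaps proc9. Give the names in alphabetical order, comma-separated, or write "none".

Target proc9 = [June 17, June 25].
Intermediaries M with M overlaps proc9: proc7.
Via proc7 — items with X overlapped-by proc7: proc1, proc3.
Union: proc1, proc3.

proc1, proc3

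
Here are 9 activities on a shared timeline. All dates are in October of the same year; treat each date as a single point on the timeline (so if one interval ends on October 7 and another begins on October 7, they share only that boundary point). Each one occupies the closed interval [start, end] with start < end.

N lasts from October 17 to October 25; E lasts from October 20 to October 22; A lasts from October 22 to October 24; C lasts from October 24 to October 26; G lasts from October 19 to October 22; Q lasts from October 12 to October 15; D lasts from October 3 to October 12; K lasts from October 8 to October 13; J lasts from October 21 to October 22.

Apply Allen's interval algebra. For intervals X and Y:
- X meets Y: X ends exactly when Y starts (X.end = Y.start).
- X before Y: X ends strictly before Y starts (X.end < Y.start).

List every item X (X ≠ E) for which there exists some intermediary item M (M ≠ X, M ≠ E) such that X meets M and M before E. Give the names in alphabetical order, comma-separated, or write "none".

D

Target E = [October 20, October 22].
Intermediaries M with M before E: D, K, Q.
Via D — items with X meets D: none.
Via K — items with X meets K: none.
Via Q — items with X meets Q: D.
Union: D.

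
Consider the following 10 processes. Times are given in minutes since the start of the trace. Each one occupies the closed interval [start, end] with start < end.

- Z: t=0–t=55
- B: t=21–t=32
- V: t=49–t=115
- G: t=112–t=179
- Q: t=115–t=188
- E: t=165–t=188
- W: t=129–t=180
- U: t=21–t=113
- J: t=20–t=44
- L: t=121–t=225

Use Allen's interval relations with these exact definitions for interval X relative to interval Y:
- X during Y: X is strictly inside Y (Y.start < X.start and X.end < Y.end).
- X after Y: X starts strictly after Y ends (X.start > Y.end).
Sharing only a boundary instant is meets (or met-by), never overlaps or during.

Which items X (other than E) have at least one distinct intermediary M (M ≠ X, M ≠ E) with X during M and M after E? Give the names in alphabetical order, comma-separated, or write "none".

none

Target E = [t=165, t=188].
Intermediaries M with M after E: none.
Union: none.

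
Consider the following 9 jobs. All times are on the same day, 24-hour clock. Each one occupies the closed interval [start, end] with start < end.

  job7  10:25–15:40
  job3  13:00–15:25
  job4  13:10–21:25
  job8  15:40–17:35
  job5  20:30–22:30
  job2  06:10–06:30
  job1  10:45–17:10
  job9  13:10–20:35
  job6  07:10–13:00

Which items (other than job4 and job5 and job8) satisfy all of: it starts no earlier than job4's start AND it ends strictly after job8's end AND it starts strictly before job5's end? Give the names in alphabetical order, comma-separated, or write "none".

job9

Conditions: its start is no earlier than job4's start (X.start >= 13:10) AND its end is strictly after job8's end (X.end > 17:35) AND its start is strictly before job5's end (X.start < 22:30).
job1: start 10:45 >= 13:10? ✗; end 17:10 > 17:35? ✗; start 10:45 < 22:30? ✓ → no.
job2: start 06:10 >= 13:10? ✗; end 06:30 > 17:35? ✗; start 06:10 < 22:30? ✓ → no.
job3: start 13:00 >= 13:10? ✗; end 15:25 > 17:35? ✗; start 13:00 < 22:30? ✓ → no.
job6: start 07:10 >= 13:10? ✗; end 13:00 > 17:35? ✗; start 07:10 < 22:30? ✓ → no.
job7: start 10:25 >= 13:10? ✗; end 15:40 > 17:35? ✗; start 10:25 < 22:30? ✓ → no.
job9: start 13:10 >= 13:10? ✓; end 20:35 > 17:35? ✓; start 13:10 < 22:30? ✓ → yes.
Result: job9.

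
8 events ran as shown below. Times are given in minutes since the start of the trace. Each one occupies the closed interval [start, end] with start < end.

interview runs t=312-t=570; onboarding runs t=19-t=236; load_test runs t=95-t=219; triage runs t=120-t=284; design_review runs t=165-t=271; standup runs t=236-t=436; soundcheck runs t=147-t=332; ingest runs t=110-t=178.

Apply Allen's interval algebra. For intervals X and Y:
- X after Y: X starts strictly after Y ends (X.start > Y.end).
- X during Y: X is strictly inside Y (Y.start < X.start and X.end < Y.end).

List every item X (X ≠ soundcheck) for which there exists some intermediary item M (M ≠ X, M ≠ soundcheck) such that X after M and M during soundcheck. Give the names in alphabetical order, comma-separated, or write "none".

Target soundcheck = [t=147, t=332].
Intermediaries M with M during soundcheck: design_review.
Via design_review — items with X after design_review: interview.
Union: interview.

interview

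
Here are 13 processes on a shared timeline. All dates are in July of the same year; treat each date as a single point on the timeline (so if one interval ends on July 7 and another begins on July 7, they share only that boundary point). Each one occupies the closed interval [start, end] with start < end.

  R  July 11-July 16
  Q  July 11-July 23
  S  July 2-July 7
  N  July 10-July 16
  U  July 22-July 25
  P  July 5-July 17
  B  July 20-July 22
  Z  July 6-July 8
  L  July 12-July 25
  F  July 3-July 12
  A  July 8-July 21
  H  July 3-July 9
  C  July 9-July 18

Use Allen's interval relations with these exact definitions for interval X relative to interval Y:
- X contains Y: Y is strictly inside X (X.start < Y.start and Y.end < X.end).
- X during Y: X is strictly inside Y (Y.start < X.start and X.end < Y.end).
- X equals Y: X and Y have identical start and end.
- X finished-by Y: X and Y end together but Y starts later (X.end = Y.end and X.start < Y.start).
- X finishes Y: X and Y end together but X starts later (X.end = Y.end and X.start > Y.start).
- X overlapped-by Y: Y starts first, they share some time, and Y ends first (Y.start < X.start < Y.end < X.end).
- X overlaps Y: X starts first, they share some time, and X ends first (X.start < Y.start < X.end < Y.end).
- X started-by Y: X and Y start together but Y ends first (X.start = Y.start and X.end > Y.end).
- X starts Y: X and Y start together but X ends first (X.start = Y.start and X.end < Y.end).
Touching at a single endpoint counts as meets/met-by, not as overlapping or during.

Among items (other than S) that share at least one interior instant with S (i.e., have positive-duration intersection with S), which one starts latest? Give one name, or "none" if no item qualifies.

Z

Target S = [July 2, July 7].
A [July 8, July 21] → after → excluded.
B [July 20, July 22] → after → excluded.
C [July 9, July 18] → after → excluded.
F [July 3, July 12] → overlapped-by → candidate.
H [July 3, July 9] → overlapped-by → candidate.
L [July 12, July 25] → after → excluded.
N [July 10, July 16] → after → excluded.
P [July 5, July 17] → overlapped-by → candidate.
Q [July 11, July 23] → after → excluded.
R [July 11, July 16] → after → excluded.
U [July 22, July 25] → after → excluded.
Z [July 6, July 8] → overlapped-by → candidate.
Among candidates, latest start is July 6 → Z.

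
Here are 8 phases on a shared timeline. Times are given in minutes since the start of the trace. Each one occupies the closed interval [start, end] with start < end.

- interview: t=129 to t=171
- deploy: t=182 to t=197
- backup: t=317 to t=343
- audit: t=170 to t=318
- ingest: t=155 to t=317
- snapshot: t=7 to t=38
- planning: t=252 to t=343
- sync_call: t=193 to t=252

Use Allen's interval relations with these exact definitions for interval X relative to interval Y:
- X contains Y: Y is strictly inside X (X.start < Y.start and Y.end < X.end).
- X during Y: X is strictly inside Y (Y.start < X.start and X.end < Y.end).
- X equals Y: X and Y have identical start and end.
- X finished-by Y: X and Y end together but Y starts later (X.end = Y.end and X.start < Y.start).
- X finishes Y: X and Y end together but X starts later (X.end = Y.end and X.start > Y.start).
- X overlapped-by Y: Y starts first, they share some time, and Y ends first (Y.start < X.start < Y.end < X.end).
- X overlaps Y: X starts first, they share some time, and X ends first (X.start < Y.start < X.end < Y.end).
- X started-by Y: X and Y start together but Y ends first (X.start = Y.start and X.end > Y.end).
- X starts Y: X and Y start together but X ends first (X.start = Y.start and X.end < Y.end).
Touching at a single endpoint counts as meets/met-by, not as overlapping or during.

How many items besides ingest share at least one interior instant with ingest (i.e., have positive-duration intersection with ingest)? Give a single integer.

Target ingest = [t=155, t=317].
audit [t=170, t=318] → overlapped-by → counts.
backup [t=317, t=343] → met-by → no.
deploy [t=182, t=197] → during → counts.
interview [t=129, t=171] → overlaps → counts.
planning [t=252, t=343] → overlapped-by → counts.
snapshot [t=7, t=38] → before → no.
sync_call [t=193, t=252] → during → counts.
Total: 5.

5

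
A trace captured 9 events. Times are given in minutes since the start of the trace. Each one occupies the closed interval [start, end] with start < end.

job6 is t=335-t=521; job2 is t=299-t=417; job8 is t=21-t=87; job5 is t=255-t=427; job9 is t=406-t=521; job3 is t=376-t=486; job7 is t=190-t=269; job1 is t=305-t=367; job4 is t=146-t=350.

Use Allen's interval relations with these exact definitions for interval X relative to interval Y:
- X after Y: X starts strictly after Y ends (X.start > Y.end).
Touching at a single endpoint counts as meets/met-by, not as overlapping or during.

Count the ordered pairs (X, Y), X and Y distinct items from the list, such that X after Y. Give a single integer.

17

Checking all 72 ordered pairs for relation 'after'; matching pairs in alphabetical order:
(job1, job7): job1 after job7 ✓
(job1, job8): job1 after job8 ✓
(job2, job7): job2 after job7 ✓
(job2, job8): job2 after job8 ✓
(job3, job1): job3 after job1 ✓
(job3, job4): job3 after job4 ✓
(job3, job7): job3 after job7 ✓
(job3, job8): job3 after job8 ✓
(job4, job8): job4 after job8 ✓
(job5, job8): job5 after job8 ✓
(job6, job7): job6 after job7 ✓
(job6, job8): job6 after job8 ✓
(job7, job8): job7 after job8 ✓
(job9, job1): job9 after job1 ✓
(job9, job4): job9 after job4 ✓
(job9, job7): job9 after job7 ✓
(job9, job8): job9 after job8 ✓
Count: 17.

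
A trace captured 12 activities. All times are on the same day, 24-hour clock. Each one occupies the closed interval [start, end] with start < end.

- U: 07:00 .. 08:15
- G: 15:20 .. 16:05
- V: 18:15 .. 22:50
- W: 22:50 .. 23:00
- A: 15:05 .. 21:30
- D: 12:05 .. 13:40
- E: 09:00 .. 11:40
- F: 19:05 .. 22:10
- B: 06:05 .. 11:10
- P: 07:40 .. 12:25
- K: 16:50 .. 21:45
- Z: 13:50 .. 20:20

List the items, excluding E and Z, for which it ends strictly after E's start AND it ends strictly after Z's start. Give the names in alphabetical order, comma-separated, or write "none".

Conditions: its end is strictly after E's start (X.end > 09:00) AND its end is strictly after Z's start (X.end > 13:50).
A: end 21:30 > 09:00? ✓; end 21:30 > 13:50? ✓ → yes.
B: end 11:10 > 09:00? ✓; end 11:10 > 13:50? ✗ → no.
D: end 13:40 > 09:00? ✓; end 13:40 > 13:50? ✗ → no.
F: end 22:10 > 09:00? ✓; end 22:10 > 13:50? ✓ → yes.
G: end 16:05 > 09:00? ✓; end 16:05 > 13:50? ✓ → yes.
K: end 21:45 > 09:00? ✓; end 21:45 > 13:50? ✓ → yes.
P: end 12:25 > 09:00? ✓; end 12:25 > 13:50? ✗ → no.
U: end 08:15 > 09:00? ✗; end 08:15 > 13:50? ✗ → no.
V: end 22:50 > 09:00? ✓; end 22:50 > 13:50? ✓ → yes.
W: end 23:00 > 09:00? ✓; end 23:00 > 13:50? ✓ → yes.
Result: A, F, G, K, V, W.

A, F, G, K, V, W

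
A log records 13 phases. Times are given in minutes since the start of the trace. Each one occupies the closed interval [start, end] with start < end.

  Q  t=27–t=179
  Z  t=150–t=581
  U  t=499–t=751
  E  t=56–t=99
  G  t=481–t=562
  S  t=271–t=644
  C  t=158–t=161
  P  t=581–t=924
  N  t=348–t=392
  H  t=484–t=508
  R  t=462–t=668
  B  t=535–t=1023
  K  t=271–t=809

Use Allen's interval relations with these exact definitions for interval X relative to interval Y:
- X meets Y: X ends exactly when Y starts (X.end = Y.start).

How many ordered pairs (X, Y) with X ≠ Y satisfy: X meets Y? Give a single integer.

1

Checking all 156 ordered pairs for relation 'meets'; matching pairs in alphabetical order:
(Z, P): Z meets P ✓
Count: 1.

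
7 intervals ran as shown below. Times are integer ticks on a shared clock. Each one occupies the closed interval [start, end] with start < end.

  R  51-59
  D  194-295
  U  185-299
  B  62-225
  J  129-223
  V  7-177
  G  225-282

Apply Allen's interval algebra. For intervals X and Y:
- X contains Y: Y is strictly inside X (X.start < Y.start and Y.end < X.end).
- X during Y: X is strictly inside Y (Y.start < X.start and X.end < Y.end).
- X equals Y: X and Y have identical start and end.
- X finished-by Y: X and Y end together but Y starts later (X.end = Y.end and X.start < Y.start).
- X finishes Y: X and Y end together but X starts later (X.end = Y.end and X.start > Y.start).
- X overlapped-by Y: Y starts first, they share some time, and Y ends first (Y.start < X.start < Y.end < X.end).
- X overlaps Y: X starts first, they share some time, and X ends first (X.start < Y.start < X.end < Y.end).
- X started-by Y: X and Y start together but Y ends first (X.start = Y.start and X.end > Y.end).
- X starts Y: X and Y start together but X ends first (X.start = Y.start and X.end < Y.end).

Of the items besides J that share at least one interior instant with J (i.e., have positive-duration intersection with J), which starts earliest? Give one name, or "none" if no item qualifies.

V

Target J = [129, 223].
B [62, 225] → contains → candidate.
D [194, 295] → overlapped-by → candidate.
G [225, 282] → after → excluded.
R [51, 59] → before → excluded.
U [185, 299] → overlapped-by → candidate.
V [7, 177] → overlaps → candidate.
Among candidates, earliest start is 7 → V.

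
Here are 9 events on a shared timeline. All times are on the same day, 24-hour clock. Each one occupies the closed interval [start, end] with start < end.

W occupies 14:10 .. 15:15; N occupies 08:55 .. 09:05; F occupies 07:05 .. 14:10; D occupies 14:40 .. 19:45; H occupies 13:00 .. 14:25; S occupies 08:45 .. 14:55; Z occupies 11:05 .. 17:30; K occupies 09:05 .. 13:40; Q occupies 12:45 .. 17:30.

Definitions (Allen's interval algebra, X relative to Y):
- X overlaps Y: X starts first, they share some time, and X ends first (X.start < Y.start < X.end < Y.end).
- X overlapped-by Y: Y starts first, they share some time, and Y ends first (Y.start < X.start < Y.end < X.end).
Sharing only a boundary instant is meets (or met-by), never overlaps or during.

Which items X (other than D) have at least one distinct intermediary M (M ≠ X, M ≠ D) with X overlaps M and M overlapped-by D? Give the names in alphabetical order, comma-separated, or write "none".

Target D = [14:40, 19:45].
Intermediaries M with M overlapped-by D: none.
Union: none.

none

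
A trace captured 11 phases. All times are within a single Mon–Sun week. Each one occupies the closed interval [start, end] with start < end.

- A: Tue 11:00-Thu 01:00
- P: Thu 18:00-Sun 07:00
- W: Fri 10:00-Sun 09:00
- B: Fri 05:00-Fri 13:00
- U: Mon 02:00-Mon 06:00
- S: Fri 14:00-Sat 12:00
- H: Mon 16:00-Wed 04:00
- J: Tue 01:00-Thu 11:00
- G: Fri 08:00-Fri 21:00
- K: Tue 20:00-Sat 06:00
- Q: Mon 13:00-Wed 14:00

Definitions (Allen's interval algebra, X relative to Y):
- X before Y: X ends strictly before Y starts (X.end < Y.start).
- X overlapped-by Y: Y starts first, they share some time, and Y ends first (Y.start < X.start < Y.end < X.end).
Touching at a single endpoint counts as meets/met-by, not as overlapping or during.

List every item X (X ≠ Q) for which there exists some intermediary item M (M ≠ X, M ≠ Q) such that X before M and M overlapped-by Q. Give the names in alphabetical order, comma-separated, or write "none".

Target Q = [Mon 13:00, Wed 14:00].
Intermediaries M with M overlapped-by Q: A, J, K.
Via A — items with X before A: U.
Via J — items with X before J: U.
Via K — items with X before K: U.
Union: U.

U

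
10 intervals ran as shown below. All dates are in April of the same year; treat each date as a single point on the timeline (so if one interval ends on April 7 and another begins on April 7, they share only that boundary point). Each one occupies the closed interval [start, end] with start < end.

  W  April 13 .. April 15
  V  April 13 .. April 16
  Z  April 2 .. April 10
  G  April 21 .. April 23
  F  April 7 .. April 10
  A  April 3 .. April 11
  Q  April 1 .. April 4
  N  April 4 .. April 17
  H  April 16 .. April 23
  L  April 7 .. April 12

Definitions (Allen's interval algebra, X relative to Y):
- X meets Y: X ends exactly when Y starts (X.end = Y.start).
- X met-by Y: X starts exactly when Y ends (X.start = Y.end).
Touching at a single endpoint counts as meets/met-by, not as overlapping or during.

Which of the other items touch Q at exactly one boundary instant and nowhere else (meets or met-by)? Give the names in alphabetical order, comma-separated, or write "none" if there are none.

Target Q = [April 1, April 4].
A [April 3, April 11] → overlapped-by → no.
F [April 7, April 10] → after → no.
G [April 21, April 23] → after → no.
H [April 16, April 23] → after → no.
L [April 7, April 12] → after → no.
N [April 4, April 17] → met-by → yes.
V [April 13, April 16] → after → no.
W [April 13, April 15] → after → no.
Z [April 2, April 10] → overlapped-by → no.
Result: N.

N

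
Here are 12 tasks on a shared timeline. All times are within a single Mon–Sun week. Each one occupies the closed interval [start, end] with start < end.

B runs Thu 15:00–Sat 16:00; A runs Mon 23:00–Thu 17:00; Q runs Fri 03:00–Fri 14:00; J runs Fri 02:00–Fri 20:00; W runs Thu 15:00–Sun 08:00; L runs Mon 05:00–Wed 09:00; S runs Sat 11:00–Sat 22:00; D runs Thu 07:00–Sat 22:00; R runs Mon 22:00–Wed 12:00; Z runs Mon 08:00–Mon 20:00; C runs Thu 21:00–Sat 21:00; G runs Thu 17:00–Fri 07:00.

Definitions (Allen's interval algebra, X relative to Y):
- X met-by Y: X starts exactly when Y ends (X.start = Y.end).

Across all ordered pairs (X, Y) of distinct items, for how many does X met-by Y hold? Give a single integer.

Checking all 132 ordered pairs for relation 'met-by'; matching pairs in alphabetical order:
(G, A): G met-by A ✓
Count: 1.

1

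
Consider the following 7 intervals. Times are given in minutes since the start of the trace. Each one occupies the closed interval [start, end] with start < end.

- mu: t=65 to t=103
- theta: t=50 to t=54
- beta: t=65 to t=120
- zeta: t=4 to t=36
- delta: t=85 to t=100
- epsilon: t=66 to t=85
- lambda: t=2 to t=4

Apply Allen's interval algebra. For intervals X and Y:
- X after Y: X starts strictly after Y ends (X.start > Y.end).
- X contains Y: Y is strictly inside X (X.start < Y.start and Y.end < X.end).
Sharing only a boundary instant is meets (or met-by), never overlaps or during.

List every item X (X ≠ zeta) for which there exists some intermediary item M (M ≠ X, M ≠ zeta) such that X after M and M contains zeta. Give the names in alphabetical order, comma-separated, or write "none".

Target zeta = [t=4, t=36].
Intermediaries M with M contains zeta: none.
Union: none.

none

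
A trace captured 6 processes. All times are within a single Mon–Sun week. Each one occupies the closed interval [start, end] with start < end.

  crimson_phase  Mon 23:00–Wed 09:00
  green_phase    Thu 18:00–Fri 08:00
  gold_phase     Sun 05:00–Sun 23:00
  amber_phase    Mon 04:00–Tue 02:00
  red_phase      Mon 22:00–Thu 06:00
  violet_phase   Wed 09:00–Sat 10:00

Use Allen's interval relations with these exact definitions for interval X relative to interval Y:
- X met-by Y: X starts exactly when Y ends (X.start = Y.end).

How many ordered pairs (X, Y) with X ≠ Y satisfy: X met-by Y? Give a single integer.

Checking all 30 ordered pairs for relation 'met-by'; matching pairs in alphabetical order:
(violet_phase, crimson_phase): violet_phase met-by crimson_phase ✓
Count: 1.

1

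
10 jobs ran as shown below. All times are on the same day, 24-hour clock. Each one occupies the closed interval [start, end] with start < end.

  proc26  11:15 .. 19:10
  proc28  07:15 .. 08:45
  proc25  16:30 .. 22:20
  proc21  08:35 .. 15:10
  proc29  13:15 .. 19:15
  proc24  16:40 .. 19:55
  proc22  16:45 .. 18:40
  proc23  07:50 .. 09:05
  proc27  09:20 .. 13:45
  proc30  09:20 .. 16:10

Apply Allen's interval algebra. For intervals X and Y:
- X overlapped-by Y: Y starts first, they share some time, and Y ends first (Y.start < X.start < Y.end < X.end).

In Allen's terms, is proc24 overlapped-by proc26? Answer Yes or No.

proc24 = [16:40, 19:55], proc26 = [11:15, 19:10].
Actual relation of proc24 to proc26: overlapped-by.
Asked whether 'overlapped-by' holds → Yes.

Yes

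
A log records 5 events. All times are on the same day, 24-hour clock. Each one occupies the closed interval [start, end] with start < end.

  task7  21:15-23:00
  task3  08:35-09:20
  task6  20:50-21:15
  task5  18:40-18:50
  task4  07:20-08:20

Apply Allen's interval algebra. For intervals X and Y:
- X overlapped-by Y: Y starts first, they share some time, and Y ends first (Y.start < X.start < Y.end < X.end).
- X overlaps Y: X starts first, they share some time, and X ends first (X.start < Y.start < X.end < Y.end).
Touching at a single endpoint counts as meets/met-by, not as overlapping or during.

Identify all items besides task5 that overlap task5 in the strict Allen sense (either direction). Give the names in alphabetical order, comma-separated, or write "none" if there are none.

Target task5 = [18:40, 18:50].
task3 [08:35, 09:20] → before → no.
task4 [07:20, 08:20] → before → no.
task6 [20:50, 21:15] → after → no.
task7 [21:15, 23:00] → after → no.
Result: none.

none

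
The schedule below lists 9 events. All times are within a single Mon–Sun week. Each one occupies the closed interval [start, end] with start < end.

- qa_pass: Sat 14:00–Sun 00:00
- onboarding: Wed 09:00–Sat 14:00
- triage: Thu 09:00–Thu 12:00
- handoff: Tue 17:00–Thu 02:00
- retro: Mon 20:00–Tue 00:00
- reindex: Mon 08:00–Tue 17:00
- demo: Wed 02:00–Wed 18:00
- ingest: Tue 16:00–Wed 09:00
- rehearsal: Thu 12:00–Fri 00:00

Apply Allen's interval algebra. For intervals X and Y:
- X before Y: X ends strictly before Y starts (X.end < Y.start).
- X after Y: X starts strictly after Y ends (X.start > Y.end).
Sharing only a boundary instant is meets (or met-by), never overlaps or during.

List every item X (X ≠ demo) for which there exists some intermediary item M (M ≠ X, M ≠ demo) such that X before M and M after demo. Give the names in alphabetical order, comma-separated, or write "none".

Target demo = [Wed 02:00, Wed 18:00].
Intermediaries M with M after demo: qa_pass, rehearsal, triage.
Via qa_pass — items with X before qa_pass: handoff, ingest, rehearsal, reindex, retro, triage.
Via rehearsal — items with X before rehearsal: handoff, ingest, reindex, retro.
Via triage — items with X before triage: handoff, ingest, reindex, retro.
Union: handoff, ingest, rehearsal, reindex, retro, triage.

handoff, ingest, rehearsal, reindex, retro, triage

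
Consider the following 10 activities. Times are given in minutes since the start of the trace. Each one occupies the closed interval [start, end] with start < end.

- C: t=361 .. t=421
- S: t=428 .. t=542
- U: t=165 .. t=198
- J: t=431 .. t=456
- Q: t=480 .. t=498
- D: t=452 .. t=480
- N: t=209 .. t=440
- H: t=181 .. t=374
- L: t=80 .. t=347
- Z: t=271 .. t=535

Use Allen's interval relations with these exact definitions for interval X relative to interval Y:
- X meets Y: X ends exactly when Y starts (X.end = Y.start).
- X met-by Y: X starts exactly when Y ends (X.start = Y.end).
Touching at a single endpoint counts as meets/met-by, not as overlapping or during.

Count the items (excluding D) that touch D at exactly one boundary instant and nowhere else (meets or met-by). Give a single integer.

1

Target D = [t=452, t=480].
C [t=361, t=421] → before → no.
H [t=181, t=374] → before → no.
J [t=431, t=456] → overlaps → no.
L [t=80, t=347] → before → no.
N [t=209, t=440] → before → no.
Q [t=480, t=498] → met-by → counts.
S [t=428, t=542] → contains → no.
U [t=165, t=198] → before → no.
Z [t=271, t=535] → contains → no.
Total: 1.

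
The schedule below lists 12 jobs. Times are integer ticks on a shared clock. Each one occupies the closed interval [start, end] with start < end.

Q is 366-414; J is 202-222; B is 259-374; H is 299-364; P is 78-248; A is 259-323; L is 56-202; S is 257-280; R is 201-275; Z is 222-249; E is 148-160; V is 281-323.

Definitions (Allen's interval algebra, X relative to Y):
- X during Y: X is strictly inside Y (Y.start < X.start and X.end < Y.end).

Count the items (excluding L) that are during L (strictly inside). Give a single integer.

Target L = [56, 202].
A [259, 323] → after → no.
B [259, 374] → after → no.
E [148, 160] → during → counts.
H [299, 364] → after → no.
J [202, 222] → met-by → no.
P [78, 248] → overlapped-by → no.
Q [366, 414] → after → no.
R [201, 275] → overlapped-by → no.
S [257, 280] → after → no.
V [281, 323] → after → no.
Z [222, 249] → after → no.
Total: 1.

1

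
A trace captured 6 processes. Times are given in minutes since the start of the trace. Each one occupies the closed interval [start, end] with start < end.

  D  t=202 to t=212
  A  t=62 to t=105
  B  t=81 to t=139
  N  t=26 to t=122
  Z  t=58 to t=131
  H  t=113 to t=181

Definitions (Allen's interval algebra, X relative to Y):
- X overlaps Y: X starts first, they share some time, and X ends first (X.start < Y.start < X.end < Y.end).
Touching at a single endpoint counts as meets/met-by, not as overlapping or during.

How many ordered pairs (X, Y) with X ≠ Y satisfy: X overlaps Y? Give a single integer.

7

Checking all 30 ordered pairs for relation 'overlaps'; matching pairs in alphabetical order:
(A, B): A overlaps B ✓
(B, H): B overlaps H ✓
(N, B): N overlaps B ✓
(N, H): N overlaps H ✓
(N, Z): N overlaps Z ✓
(Z, B): Z overlaps B ✓
(Z, H): Z overlaps H ✓
Count: 7.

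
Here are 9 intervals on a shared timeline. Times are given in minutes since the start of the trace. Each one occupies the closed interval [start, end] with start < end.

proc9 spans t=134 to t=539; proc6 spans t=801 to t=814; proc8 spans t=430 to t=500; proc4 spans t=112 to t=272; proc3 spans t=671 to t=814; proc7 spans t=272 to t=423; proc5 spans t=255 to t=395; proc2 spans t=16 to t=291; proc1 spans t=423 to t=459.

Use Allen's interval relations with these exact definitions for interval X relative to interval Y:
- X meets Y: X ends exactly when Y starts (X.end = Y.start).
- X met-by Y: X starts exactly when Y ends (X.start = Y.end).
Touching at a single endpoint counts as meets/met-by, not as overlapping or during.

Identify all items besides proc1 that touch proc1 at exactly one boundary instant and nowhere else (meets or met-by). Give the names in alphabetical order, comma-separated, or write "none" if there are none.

Target proc1 = [t=423, t=459].
proc2 [t=16, t=291] → before → no.
proc3 [t=671, t=814] → after → no.
proc4 [t=112, t=272] → before → no.
proc5 [t=255, t=395] → before → no.
proc6 [t=801, t=814] → after → no.
proc7 [t=272, t=423] → meets → yes.
proc8 [t=430, t=500] → overlapped-by → no.
proc9 [t=134, t=539] → contains → no.
Result: proc7.

proc7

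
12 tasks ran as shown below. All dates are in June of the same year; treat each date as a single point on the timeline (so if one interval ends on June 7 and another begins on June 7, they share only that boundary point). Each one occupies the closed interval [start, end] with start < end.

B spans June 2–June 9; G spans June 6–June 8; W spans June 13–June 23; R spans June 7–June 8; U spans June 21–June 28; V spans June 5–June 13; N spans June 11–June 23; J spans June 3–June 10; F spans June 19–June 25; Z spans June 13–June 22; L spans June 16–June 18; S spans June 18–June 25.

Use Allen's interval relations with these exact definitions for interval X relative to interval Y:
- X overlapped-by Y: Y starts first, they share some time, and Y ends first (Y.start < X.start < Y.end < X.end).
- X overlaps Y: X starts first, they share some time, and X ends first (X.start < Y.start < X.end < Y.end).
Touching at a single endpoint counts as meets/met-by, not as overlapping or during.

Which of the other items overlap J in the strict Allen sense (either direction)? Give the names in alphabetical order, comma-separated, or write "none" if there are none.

B, V

Target J = [June 3, June 10].
B [June 2, June 9] → overlaps → yes.
F [June 19, June 25] → after → no.
G [June 6, June 8] → during → no.
L [June 16, June 18] → after → no.
N [June 11, June 23] → after → no.
R [June 7, June 8] → during → no.
S [June 18, June 25] → after → no.
U [June 21, June 28] → after → no.
V [June 5, June 13] → overlapped-by → yes.
W [June 13, June 23] → after → no.
Z [June 13, June 22] → after → no.
Result: B, V.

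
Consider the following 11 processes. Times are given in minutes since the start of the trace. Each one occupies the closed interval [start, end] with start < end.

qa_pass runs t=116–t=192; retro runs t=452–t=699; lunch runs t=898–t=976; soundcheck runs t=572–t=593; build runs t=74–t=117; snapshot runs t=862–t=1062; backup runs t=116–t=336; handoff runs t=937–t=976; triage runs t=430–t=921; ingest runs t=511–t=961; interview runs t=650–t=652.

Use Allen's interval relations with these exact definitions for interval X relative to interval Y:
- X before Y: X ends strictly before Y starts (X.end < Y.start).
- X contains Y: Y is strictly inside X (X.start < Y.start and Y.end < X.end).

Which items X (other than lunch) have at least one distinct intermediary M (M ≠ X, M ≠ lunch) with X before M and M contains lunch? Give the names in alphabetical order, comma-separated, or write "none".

Target lunch = [t=898, t=976].
Intermediaries M with M contains lunch: snapshot.
Via snapshot — items with X before snapshot: backup, build, interview, qa_pass, retro, soundcheck.
Union: backup, build, interview, qa_pass, retro, soundcheck.

backup, build, interview, qa_pass, retro, soundcheck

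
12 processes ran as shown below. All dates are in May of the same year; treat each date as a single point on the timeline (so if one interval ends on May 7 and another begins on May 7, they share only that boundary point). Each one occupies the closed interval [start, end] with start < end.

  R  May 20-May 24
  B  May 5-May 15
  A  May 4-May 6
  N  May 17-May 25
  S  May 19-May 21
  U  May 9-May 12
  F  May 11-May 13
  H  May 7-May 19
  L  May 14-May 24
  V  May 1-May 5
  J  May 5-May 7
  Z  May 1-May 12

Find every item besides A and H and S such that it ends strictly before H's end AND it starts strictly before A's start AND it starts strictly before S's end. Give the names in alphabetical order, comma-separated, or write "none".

Conditions: its end is strictly before H's end (X.end < May 19) AND its start is strictly before A's start (X.start < May 4) AND its start is strictly before S's end (X.start < May 21).
B: end May 15 < May 19? ✓; start May 5 < May 4? ✗; start May 5 < May 21? ✓ → no.
F: end May 13 < May 19? ✓; start May 11 < May 4? ✗; start May 11 < May 21? ✓ → no.
J: end May 7 < May 19? ✓; start May 5 < May 4? ✗; start May 5 < May 21? ✓ → no.
L: end May 24 < May 19? ✗; start May 14 < May 4? ✗; start May 14 < May 21? ✓ → no.
N: end May 25 < May 19? ✗; start May 17 < May 4? ✗; start May 17 < May 21? ✓ → no.
R: end May 24 < May 19? ✗; start May 20 < May 4? ✗; start May 20 < May 21? ✓ → no.
U: end May 12 < May 19? ✓; start May 9 < May 4? ✗; start May 9 < May 21? ✓ → no.
V: end May 5 < May 19? ✓; start May 1 < May 4? ✓; start May 1 < May 21? ✓ → yes.
Z: end May 12 < May 19? ✓; start May 1 < May 4? ✓; start May 1 < May 21? ✓ → yes.
Result: V, Z.

V, Z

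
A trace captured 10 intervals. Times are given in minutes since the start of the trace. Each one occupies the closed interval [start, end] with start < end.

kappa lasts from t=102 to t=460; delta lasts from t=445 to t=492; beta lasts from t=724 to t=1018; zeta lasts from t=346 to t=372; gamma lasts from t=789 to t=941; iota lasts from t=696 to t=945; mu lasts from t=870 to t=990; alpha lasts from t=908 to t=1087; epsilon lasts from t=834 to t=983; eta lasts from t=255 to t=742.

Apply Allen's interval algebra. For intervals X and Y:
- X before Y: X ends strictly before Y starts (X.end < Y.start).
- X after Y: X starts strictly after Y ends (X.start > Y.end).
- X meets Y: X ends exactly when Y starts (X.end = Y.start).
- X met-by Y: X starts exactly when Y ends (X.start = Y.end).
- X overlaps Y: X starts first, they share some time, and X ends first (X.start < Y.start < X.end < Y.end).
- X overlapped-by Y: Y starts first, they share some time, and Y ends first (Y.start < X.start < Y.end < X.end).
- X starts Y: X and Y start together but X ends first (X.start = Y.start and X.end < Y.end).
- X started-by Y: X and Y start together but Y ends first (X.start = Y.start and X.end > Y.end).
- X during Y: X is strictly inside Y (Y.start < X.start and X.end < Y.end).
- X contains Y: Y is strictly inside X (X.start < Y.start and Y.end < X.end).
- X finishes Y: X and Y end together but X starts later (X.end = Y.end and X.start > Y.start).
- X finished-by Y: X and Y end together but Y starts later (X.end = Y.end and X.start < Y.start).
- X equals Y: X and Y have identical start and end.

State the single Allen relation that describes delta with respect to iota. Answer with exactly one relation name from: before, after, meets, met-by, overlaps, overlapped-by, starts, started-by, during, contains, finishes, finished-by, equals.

before

delta = [t=445, t=492]; iota = [t=696, t=945].
Compare endpoints: delta.start < iota.start, delta.start < iota.end, delta.end < iota.start, delta.end < iota.end.
That pattern is 'before'.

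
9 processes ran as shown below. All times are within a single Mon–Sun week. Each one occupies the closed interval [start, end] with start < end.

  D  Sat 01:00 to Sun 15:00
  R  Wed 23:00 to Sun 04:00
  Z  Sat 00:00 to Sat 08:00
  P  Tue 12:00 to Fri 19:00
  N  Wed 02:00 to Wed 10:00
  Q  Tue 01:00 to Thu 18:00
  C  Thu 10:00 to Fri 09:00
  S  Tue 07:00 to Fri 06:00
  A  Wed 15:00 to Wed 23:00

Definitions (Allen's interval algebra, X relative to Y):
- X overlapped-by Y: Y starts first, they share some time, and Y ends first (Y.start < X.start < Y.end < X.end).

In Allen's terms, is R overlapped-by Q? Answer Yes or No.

R = [Wed 23:00, Sun 04:00], Q = [Tue 01:00, Thu 18:00].
Actual relation of R to Q: overlapped-by.
Asked whether 'overlapped-by' holds → Yes.

Yes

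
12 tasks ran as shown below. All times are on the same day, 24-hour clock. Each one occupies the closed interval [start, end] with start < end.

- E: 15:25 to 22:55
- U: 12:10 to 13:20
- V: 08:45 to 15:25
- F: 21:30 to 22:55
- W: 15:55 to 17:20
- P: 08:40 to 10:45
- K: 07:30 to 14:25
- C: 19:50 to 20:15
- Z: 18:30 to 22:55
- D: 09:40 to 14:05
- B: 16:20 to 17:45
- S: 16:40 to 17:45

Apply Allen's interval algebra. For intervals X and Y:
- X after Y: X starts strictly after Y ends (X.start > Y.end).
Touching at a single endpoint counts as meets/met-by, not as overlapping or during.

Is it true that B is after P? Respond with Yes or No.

Yes

B = [16:20, 17:45], P = [08:40, 10:45].
Actual relation of B to P: after.
Asked whether 'after' holds → Yes.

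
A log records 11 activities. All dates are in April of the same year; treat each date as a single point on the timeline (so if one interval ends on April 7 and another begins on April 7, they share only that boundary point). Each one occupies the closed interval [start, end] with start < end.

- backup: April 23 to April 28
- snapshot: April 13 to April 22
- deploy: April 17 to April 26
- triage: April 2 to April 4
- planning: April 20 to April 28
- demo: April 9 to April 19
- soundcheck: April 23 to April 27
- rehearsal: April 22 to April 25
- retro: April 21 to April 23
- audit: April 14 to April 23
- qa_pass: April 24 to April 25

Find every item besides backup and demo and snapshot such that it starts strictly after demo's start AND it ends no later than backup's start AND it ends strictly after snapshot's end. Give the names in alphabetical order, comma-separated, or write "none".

audit, retro

Conditions: its start is strictly after demo's start (X.start > April 9) AND its end is no later than backup's start (X.end <= April 23) AND its end is strictly after snapshot's end (X.end > April 22).
audit: start April 14 > April 9? ✓; end April 23 <= April 23? ✓; end April 23 > April 22? ✓ → yes.
deploy: start April 17 > April 9? ✓; end April 26 <= April 23? ✗; end April 26 > April 22? ✓ → no.
planning: start April 20 > April 9? ✓; end April 28 <= April 23? ✗; end April 28 > April 22? ✓ → no.
qa_pass: start April 24 > April 9? ✓; end April 25 <= April 23? ✗; end April 25 > April 22? ✓ → no.
rehearsal: start April 22 > April 9? ✓; end April 25 <= April 23? ✗; end April 25 > April 22? ✓ → no.
retro: start April 21 > April 9? ✓; end April 23 <= April 23? ✓; end April 23 > April 22? ✓ → yes.
soundcheck: start April 23 > April 9? ✓; end April 27 <= April 23? ✗; end April 27 > April 22? ✓ → no.
triage: start April 2 > April 9? ✗; end April 4 <= April 23? ✓; end April 4 > April 22? ✗ → no.
Result: audit, retro.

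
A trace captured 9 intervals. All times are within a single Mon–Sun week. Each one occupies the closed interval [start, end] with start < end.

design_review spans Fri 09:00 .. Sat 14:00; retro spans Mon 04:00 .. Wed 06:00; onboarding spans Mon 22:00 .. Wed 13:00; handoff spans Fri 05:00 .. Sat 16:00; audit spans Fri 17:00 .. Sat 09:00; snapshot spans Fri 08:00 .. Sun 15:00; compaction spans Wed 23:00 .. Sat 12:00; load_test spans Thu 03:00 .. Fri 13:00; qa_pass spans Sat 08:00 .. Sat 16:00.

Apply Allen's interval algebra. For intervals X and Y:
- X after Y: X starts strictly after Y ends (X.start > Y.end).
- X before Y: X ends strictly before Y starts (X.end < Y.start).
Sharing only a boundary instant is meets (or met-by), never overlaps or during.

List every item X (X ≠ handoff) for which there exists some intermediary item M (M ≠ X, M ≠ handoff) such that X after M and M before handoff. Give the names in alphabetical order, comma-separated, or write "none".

audit, compaction, design_review, load_test, qa_pass, snapshot

Target handoff = [Fri 05:00, Sat 16:00].
Intermediaries M with M before handoff: onboarding, retro.
Via onboarding — items with X after onboarding: audit, compaction, design_review, load_test, qa_pass, snapshot.
Via retro — items with X after retro: audit, compaction, design_review, load_test, qa_pass, snapshot.
Union: audit, compaction, design_review, load_test, qa_pass, snapshot.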